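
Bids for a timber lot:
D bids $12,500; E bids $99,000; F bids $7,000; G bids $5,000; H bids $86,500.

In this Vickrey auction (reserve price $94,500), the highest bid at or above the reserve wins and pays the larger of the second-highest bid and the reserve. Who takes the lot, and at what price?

E pays $94,500

Sorting bids: 99,000 (E) > 86,500 (H) > 12,500 (D) > 7,000 (F) > 5,000 (G)
E has the top bid at or above the reserve ($99,000).
Second-highest bid $86,500 is below the reserve $94,500, so the reserve binds → payment $94,500.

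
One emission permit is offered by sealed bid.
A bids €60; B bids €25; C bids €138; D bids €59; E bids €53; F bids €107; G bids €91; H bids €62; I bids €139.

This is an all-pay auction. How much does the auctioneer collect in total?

Total revenue: €734

Rule: the highest bidder wins the item, but every bidder pays their own bid.
Bids in order: 139 (I) > 138 (C) > 107 (F) > 91 (G) > 62 (H) > 60 (A) > …
I wins with the top bid; all bids are sunk regardless.
Every bidder forfeits their bid regardless of winning.
Revenue = 60 + 25 + 138 + 59 + 53 + 107 + 91 + 62 + 139 = €734.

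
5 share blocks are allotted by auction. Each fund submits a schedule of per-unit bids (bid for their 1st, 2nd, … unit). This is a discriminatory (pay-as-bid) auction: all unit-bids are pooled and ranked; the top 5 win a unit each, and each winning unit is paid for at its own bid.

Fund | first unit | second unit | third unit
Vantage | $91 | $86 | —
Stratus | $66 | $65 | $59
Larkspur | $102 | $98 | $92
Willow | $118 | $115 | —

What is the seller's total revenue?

Total revenue: $525

All unit-bids, highest first — top 5: 118 (Willow-1), 115 (Willow-2), 102 (Larkspur-1), 98 (Larkspur-2), 92 (Larkspur-3)
Next rejected bid: $91 (not a price — pay-as-bid).
Each winning unit pays its own bid.
Revenue = 118 + 115 + 102 + 98 + 92 = $525.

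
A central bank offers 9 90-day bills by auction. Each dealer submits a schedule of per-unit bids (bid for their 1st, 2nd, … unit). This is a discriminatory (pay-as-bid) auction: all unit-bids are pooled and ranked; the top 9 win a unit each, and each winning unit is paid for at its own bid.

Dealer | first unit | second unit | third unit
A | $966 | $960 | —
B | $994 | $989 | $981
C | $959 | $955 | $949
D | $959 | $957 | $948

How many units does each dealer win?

Pooled unit-bids ranked (top 9): 994 (B-1), 989 (B-2), 981 (B-3), 966 (A-1), 960 (A-2), 959 (C-1), 959 (D-1), 957 (D-2), 955 (C-2)
Next rejected bid: $949 (not a price — pay-as-bid).
Allocation: A 2, B 3, C 2, D 2.

A 2, B 3, C 2, D 2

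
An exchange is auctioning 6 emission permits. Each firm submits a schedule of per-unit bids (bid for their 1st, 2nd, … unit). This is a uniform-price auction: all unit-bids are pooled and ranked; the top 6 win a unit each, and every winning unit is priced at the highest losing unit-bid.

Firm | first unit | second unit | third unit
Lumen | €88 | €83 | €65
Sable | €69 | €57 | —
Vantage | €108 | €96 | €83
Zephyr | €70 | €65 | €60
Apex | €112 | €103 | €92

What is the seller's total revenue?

Total revenue: €498

All unit-bids, highest first — top 6: 112 (Apex-1), 108 (Vantage-1), 103 (Apex-2), 96 (Vantage-2), 92 (Apex-3), 88 (Lumen-1)
Highest rejected unit-bid = €83.
Allocation: Apex 3, Lumen 1, Vantage 2. Every unit priced at €83.
Revenue = 6 × 83 = €498.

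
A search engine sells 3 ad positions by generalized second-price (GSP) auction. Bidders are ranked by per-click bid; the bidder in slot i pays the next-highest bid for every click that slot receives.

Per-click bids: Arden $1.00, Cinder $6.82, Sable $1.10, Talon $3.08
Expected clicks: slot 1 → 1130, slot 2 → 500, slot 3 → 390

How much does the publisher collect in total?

Sorting advertisers: $6.82 (Cinder) > $3.08 (Talon) > $1.10 (Sable) > $1.00 (Arden)
Slot 1: Cinder pays $3.08 × 1130 = $3480.40
Slot 2: Talon pays $1.10 × 500 = $550.00
Slot 3: Sable pays $1.00 × 390 = $390.00
Total = $4420.40

Total revenue: $4420.40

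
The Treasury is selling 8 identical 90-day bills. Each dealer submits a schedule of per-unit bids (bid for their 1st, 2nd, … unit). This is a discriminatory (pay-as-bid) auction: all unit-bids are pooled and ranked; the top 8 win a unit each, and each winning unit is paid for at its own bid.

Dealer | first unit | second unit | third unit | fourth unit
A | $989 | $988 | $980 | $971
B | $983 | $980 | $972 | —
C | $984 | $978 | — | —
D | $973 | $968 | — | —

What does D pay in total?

All unit-bids, highest first — top 8: 989 (A-1), 988 (A-2), 984 (C-1), 983 (B-1), 980 (A-3), 980 (B-2), 978 (C-2), 973 (D-1)
Next rejected bid: $972 (not a price — pay-as-bid).
D's winning unit-bids: 973 = $973.

D pays $973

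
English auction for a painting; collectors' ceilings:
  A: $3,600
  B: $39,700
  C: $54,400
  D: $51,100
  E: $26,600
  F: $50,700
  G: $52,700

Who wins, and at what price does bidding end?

C wins at $52,700

Limits in order: 54,400 (C) > 52,700 (G) > 51,100 (D) > 50,700 (F) > 39,700 (B) > 26,600 (E) > …
Bidding ends when G exits at $52,700; C takes it.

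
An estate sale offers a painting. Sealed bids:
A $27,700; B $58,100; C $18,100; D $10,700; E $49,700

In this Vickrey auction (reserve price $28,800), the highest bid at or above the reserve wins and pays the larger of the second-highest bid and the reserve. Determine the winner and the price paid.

Rule: the highest bid at or above the reserve wins and pays the larger of the second-highest bid and the reserve.
Bids in order: 58,100 (B) > 49,700 (E) > 27,700 (A) > 18,100 (C) > 10,700 (D)
Highest eligible bid: B at $58,100.
max(second-highest $49,700, reserve $28,800) = $49,700; the reserve does not bind.

B pays $49,700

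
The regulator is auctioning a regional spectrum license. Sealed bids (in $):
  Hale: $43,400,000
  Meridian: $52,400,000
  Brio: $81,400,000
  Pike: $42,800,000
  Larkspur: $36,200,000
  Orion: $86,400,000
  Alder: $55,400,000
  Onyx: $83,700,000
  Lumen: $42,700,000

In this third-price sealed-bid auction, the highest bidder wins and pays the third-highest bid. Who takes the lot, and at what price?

Bids in order: 86,400,000 (Orion) > 83,700,000 (Onyx) > 81,400,000 (Brio) > 55,400,000 (Alder) > 52,400,000 (Meridian) > 43,400,000 (Hale) > …
Orion is highest; pays the third-highest bid, $81,400,000.

Orion pays $81,400,000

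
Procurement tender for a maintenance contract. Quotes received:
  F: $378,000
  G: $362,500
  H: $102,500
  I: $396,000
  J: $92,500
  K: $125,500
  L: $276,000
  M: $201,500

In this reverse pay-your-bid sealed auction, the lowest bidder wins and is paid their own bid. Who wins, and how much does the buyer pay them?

J is paid $92,500

Sorting bids: 92,500 (J) < 102,500 (H) < 125,500 (K) < 201,500 (M) < 276,000 (L) < 362,500 (G) < …
J is lowest → is paid own bid, $92,500.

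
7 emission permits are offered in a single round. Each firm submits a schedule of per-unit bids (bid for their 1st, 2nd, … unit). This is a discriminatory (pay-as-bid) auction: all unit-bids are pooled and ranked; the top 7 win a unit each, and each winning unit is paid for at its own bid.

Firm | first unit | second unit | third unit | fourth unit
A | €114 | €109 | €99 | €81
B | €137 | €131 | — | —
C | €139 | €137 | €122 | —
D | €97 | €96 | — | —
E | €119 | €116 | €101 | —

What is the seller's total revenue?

Pooled unit-bids ranked (top 7): 139 (C-1), 137 (B-1), 137 (C-2), 131 (B-2), 122 (C-3), 119 (E-1), 116 (E-2)
Next rejected bid: €114 (not a price — pay-as-bid).
Each winning unit pays its own bid.
Revenue = 139 + 137 + 137 + 131 + 122 + 119 + 116 = €901.

Total revenue: €901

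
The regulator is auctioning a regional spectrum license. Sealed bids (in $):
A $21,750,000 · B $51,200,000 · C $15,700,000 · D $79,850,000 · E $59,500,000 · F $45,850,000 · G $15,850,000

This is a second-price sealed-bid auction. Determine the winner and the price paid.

Sorting bids: 79,850,000 (D) > 59,500,000 (E) > 51,200,000 (B) > 45,850,000 (F) > 21,750,000 (A) > 15,850,000 (G) > …
Second-price: D pays E's bid of $59,500,000.

D pays $59,500,000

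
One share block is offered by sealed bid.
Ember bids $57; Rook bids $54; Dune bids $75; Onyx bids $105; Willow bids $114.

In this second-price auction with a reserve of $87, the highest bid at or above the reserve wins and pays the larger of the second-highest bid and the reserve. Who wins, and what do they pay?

Second-price auction with a reserve of $87: the highest bid at or above the reserve wins and pays the larger of the second-highest bid and the reserve.
Bids ranked: 114 (Willow) > 105 (Onyx) > 75 (Dune) > 57 (Ember) > 54 (Rook)
Willow has the top bid at or above the reserve ($114).
Second-highest bid $105 exceeds the reserve $87 → payment $105.

Willow pays $105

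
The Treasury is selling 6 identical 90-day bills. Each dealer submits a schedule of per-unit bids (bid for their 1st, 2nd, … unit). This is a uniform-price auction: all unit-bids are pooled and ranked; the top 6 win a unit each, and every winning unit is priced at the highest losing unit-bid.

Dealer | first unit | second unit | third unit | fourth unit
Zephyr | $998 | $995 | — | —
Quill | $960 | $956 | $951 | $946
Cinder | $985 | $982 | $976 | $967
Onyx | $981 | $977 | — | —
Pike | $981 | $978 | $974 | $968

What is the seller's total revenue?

Merging the schedules and taking the best 6: 998 (Zephyr-1), 995 (Zephyr-2), 985 (Cinder-1), 982 (Cinder-2), 981 (Onyx-1), 981 (Pike-1)
Highest rejected unit-bid = $978.
Allocation: Cinder 2, Onyx 1, Pike 1, Zephyr 2. Every unit priced at $978.
Revenue = 6 × 978 = $5,868.

Total revenue: $5,868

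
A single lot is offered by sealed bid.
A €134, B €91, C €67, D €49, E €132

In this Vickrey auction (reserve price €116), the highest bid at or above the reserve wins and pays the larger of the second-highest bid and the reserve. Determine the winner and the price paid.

A pays €132

Rule: the highest bid at or above the reserve wins and pays the larger of the second-highest bid and the reserve.
Sorting bids: 134 (A) > 132 (E) > 91 (B) > 67 (C) > 49 (D)
A has the top bid at or above the reserve (€134).
max(second-highest €132, reserve €116) = €132; the reserve does not bind.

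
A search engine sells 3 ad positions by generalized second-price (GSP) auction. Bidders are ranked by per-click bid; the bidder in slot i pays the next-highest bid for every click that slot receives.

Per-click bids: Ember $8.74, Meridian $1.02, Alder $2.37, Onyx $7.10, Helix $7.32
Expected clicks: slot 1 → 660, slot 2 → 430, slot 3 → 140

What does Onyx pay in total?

Ranked by bid: $8.74 (Ember) > $7.32 (Helix) > $7.10 (Onyx) > $2.37 (Alder) > …
Onyx holds slot 3 → pays next bid $2.37 × 140 clicks = $331.80.

Onyx pays $331.80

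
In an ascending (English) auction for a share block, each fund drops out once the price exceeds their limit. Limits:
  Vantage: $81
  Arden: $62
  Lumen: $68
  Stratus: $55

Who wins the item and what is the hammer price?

Limits in order: 81 (Vantage) > 68 (Lumen) > 62 (Arden) > 55 (Stratus)
Lumen is the last rival to drop out, at $68; Vantage remains and wins at that price.

Vantage wins at $68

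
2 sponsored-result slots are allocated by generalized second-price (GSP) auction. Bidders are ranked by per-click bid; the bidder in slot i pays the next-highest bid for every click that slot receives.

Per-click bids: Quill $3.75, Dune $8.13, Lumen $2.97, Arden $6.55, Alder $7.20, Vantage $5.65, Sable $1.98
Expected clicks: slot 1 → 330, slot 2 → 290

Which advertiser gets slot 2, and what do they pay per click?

Sorting advertisers: $8.13 (Dune) > $7.20 (Alder) > $6.55 (Arden) > …
Slot 2 goes to the second-ranked bidder, Alder, who pays the next bid down: $6.55/click.

Alder; $6.55 per click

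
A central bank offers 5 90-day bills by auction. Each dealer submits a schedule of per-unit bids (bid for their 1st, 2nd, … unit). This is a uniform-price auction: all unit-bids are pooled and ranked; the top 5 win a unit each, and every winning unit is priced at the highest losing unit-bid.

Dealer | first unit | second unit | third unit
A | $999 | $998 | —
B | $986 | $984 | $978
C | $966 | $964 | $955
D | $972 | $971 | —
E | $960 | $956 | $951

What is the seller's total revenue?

Merging the schedules and taking the best 5: 999 (A-1), 998 (A-2), 986 (B-1), 984 (B-2), 978 (B-3)
Highest rejected unit-bid = $972.
Allocation: A 2, B 3. Every unit priced at $972.
Revenue = 5 × 972 = $4,860.

Total revenue: $4,860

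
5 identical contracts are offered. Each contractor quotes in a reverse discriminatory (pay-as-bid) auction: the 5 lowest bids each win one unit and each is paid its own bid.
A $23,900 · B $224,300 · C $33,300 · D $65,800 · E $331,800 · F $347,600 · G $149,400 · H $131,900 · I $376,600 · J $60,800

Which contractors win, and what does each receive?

Sorting: 23,900 (A), 33,300 (C), 60,800 (J), 65,800 (D), 131,900 (H), 149,400 (G), 224,300 (B), …
Winners (5 units): A, C, J, D, H.
Each winner is paid its own bid: A $23,900, C $33,300, J $60,800, D $65,800, H $131,900.

A $23,900, C $33,300, J $60,800, D $65,800, H $131,900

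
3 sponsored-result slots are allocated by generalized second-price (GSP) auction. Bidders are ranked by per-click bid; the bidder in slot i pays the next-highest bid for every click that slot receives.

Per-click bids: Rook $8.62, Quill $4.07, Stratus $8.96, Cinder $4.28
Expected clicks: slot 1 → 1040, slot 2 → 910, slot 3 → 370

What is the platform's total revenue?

Ranked by bid: $8.96 (Stratus) > $8.62 (Rook) > $4.28 (Cinder) > $4.07 (Quill)
Slot 1: Stratus pays $8.62 × 1040 = $8964.80
Slot 2: Rook pays $4.28 × 910 = $3894.80
Slot 3: Cinder pays $4.07 × 370 = $1505.90
Total = $14365.50

Total revenue: $14365.50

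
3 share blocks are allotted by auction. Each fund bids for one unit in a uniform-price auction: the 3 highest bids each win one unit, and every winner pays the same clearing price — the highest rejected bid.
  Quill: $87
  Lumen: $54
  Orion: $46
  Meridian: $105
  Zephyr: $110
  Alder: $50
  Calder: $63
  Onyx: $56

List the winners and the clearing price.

Ordering the bids: 110 (Zephyr), 105 (Meridian), 87 (Quill), 63 (Calder), 56 (Onyx), …
Top 3: Zephyr, Meridian, Quill.
First losing bid is Calder's $63, which sets the uniform price.

Zephyr, Meridian, Quill; each pays $63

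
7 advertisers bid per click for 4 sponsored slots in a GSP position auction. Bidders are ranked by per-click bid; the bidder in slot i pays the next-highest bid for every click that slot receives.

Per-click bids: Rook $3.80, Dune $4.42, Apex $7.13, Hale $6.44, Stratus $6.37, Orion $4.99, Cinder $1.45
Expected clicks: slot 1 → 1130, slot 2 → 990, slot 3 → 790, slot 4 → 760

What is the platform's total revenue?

Total revenue: $20884.80

Sorting advertisers: $7.13 (Apex) > $6.44 (Hale) > $6.37 (Stratus) > $4.99 (Orion) > $4.42 (Dune) > …
Slot 1: Apex pays $6.44 × 1130 = $7277.20
Slot 2: Hale pays $6.37 × 990 = $6306.30
Slot 3: Stratus pays $4.99 × 790 = $3942.10
Slot 4: Orion pays $4.42 × 760 = $3359.20
Total = $20884.80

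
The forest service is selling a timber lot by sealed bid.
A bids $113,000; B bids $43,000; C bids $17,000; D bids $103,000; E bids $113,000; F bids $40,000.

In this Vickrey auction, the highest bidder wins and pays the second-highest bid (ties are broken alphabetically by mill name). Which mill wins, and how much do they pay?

A pays $113,000

Vickrey auction: the highest bidder wins and pays the second-highest bid.
Bids ranked: 113,000 (A) > 113,000 (E) > 103,000 (D) > 43,000 (B) > 40,000 (F) > 17,000 (C)
A and E tie at $113,000; tie-break gives it to A.
Second-price: A pays E's bid of $113,000.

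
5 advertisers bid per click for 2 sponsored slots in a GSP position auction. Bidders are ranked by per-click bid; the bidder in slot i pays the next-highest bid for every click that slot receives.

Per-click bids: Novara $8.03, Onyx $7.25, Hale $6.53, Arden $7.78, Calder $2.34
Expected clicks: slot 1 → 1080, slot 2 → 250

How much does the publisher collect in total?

Ranked by bid: $8.03 (Novara) > $7.78 (Arden) > $7.25 (Onyx) > …
Slot 1: Novara pays $7.78 × 1080 = $8402.40
Slot 2: Arden pays $7.25 × 250 = $1812.50
Total = $10214.90

Total revenue: $10214.90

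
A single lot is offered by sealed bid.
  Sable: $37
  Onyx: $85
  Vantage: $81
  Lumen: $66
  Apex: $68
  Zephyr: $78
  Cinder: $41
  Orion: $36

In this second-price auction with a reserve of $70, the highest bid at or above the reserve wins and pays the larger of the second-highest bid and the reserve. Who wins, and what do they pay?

Onyx pays $81

Bids ranked: 85 (Onyx) > 81 (Vantage) > 78 (Zephyr) > 68 (Apex) > 66 (Lumen) > 41 (Cinder) > …
Highest eligible bid: Onyx at $85.
max(second-highest $81, reserve $70) = $81; the reserve does not bind.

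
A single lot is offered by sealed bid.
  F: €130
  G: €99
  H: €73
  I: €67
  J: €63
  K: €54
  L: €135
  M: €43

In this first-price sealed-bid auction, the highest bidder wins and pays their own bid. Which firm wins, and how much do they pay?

L pays €135

Sorting bids: 135 (L) > 130 (F) > 99 (G) > 73 (H) > 67 (I) > 63 (J) > …
First-price: L pays what they bid, €135.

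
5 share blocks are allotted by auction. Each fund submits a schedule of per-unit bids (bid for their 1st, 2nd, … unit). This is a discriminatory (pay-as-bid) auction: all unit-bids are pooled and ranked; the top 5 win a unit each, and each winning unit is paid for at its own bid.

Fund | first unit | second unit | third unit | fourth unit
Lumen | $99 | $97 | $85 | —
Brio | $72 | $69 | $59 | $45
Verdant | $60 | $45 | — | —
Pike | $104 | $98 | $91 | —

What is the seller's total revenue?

All unit-bids, highest first — top 5: 104 (Pike-1), 99 (Lumen-1), 98 (Pike-2), 97 (Lumen-2), 91 (Pike-3)
Next rejected bid: $85 (not a price — pay-as-bid).
Each winning unit pays its own bid.
Revenue = 104 + 99 + 98 + 97 + 91 = $489.

Total revenue: $489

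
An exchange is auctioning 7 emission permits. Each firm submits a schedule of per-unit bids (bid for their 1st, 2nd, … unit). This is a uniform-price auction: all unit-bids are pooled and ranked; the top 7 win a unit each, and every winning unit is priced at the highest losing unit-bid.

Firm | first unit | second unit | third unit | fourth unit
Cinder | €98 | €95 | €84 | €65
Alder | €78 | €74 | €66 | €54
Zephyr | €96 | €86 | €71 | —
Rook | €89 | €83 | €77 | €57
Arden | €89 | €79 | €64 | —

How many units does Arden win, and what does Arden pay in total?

Arden: 1 unit, pays €83

Pooled unit-bids ranked (top 7): 98 (Cinder-1), 96 (Zephyr-1), 95 (Cinder-2), 89 (Rook-1), 89 (Arden-1), 86 (Zephyr-2), 84 (Cinder-3)
Highest rejected unit-bid = €83.
Arden wins 1 unit(s) at €83 each.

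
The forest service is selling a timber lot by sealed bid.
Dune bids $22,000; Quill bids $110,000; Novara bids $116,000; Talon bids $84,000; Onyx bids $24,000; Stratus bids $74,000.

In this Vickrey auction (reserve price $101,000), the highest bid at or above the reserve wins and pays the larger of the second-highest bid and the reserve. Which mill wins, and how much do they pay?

Novara pays $110,000

Bids in order: 116,000 (Novara) > 110,000 (Quill) > 84,000 (Talon) > 74,000 (Stratus) > 24,000 (Onyx) > 22,000 (Dune)
Novara has the top bid at or above the reserve ($116,000).
max(second-highest $110,000, reserve $101,000) = $110,000; the reserve does not bind.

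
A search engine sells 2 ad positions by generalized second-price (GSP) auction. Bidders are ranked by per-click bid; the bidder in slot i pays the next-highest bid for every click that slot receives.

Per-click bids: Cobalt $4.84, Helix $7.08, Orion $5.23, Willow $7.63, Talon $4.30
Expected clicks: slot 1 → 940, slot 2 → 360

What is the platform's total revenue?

Per-click bids in order: $7.63 (Willow) > $7.08 (Helix) > $5.23 (Orion) > …
Slot 1: Willow pays $7.08 × 940 = $6655.20
Slot 2: Helix pays $5.23 × 360 = $1882.80
Total = $8538.00

Total revenue: $8538.00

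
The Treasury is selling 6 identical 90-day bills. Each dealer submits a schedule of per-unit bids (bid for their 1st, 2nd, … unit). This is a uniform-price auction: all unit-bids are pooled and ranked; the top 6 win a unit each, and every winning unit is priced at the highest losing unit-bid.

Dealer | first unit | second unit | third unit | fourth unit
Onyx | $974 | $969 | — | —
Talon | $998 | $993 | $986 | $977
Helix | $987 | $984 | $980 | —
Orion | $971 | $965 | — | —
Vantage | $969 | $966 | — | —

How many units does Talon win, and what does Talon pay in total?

Talon: 3 units, pays $2,931

Pooled unit-bids ranked (top 6): 998 (Talon-1), 993 (Talon-2), 987 (Helix-1), 986 (Talon-3), 984 (Helix-2), 980 (Helix-3)
The (k+1)-th unit-bid is $977.
Talon wins 3 unit(s) at $977 each.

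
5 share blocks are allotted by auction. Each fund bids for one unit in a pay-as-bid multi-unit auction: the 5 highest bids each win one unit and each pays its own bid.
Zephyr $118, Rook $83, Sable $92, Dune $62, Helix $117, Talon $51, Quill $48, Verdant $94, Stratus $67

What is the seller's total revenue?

Total revenue: $504

Ordering the bids: 118 (Zephyr), 117 (Helix), 94 (Verdant), 92 (Sable), 83 (Rook), 67 (Stratus), 62 (Dune), …
The 5 highest are Zephyr, Helix, Verdant, Sable, Rook.
Total revenue = 118 + 117 + 94 + 92 + 83 = $504.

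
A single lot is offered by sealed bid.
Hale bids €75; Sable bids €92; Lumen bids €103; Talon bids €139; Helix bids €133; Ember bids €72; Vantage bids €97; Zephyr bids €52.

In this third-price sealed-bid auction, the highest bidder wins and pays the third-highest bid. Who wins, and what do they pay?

Talon pays €103

Bids in order: 139 (Talon) > 133 (Helix) > 103 (Lumen) > 97 (Vantage) > 92 (Sable) > 75 (Hale) > …
Talon is highest; pays the third-highest bid, €103.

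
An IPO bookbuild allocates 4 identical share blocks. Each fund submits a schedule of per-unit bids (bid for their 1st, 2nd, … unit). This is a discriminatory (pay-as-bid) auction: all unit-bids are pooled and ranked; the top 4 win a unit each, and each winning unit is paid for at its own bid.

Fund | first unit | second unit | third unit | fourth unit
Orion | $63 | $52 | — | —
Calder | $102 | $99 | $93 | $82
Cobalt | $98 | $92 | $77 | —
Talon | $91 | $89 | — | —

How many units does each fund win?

Calder 3, Cobalt 1

Pooled unit-bids ranked (top 4): 102 (Calder-1), 99 (Calder-2), 98 (Cobalt-1), 93 (Calder-3)
Next rejected bid: $92 (not a price — pay-as-bid).
Allocation: Calder 3, Cobalt 1.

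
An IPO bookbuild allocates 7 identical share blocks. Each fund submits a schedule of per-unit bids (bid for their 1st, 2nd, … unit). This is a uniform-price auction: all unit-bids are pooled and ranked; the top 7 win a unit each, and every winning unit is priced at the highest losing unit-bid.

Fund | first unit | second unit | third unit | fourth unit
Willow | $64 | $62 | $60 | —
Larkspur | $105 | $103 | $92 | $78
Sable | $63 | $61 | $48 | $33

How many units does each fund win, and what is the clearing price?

Larkspur 4, Sable 1, Willow 2; clearing price $61

Merging the schedules and taking the best 7: 105 (Larkspur-1), 103 (Larkspur-2), 92 (Larkspur-3), 78 (Larkspur-4), 64 (Willow-1), 63 (Sable-1), 62 (Willow-2)
The (k+1)-th unit-bid is $61.
Allocation: Larkspur 4, Sable 1, Willow 2.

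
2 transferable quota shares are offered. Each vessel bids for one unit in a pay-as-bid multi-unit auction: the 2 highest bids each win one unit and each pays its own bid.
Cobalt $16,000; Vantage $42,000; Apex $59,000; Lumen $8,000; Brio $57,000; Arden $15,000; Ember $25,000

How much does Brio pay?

Brio pays $57,000

Sorting: 59,000 (Apex), 57,000 (Brio), 42,000 (Vantage), 25,000 (Ember), …
Winners (2 units): Apex, Brio.
Brio wins → own bid $57,000.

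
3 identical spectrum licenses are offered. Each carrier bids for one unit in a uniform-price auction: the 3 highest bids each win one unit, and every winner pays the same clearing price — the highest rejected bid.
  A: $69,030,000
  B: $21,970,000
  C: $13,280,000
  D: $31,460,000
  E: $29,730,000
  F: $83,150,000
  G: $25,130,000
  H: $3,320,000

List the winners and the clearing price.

Sorting: 83,150,000 (F), 69,030,000 (A), 31,460,000 (D), 29,730,000 (E), 25,130,000 (G), …
The 3 highest are F, A, D.
Clearing price = highest rejected bid = $29,730,000.

F, A, D; each pays $29,730,000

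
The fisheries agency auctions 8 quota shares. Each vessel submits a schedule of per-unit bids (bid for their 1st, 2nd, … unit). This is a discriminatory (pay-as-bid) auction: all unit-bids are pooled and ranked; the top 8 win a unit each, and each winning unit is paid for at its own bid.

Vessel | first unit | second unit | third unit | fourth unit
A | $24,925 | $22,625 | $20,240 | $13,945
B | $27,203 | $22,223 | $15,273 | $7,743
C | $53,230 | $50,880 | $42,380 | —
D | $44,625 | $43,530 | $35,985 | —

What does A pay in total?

All unit-bids, highest first — top 8: 53,230 (C-1), 50,880 (C-2), 44,625 (D-1), 43,530 (D-2), 42,380 (C-3), 35,985 (D-3), 27,203 (B-1), 24,925 (A-1)
Next rejected bid: $22,625 (not a price — pay-as-bid).
A's winning unit-bids: 24,925 = $24,925.

A pays $24,925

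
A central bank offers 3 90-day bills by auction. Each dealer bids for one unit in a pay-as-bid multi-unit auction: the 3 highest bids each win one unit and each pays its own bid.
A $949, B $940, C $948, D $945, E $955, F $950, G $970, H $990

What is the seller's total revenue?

Ordering the bids: 990 (H), 970 (G), 955 (E), 950 (F), 949 (A), …
Top 3: H, G, E.
Total revenue = 990 + 970 + 955 = $2,915.

Total revenue: $2,915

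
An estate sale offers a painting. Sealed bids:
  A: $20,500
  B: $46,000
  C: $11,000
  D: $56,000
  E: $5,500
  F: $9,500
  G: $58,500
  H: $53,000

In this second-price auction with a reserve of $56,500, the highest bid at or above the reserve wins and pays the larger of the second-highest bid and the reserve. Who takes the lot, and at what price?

Bids in order: 58,500 (G) > 56,000 (D) > 53,000 (H) > 46,000 (B) > 20,500 (A) > 11,000 (C) > …
G has the top bid at or above the reserve ($58,500).
max(second-highest $56,000, reserve $56,500) = $56,500.

G pays $56,500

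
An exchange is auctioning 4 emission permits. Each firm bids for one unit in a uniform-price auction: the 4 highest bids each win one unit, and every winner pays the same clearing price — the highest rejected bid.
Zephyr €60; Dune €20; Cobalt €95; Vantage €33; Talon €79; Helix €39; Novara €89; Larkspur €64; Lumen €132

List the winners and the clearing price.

Lumen, Cobalt, Novara, Talon; each pays €64

Sorting: 132 (Lumen), 95 (Cobalt), 89 (Novara), 79 (Talon), 64 (Larkspur), 60 (Zephyr), …
Winners (4 units): Lumen, Cobalt, Novara, Talon.
Highest unsuccessful bid: €64 → clearing price.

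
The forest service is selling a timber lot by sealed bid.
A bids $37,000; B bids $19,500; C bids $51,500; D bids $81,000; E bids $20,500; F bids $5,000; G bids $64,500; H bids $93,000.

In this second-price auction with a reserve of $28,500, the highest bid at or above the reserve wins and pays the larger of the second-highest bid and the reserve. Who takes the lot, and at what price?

Bids ranked: 93,000 (H) > 81,000 (D) > 64,500 (G) > 51,500 (C) > 37,000 (A) > 20,500 (E) > …
H has the top bid at or above the reserve ($93,000).
max(second-highest $81,000, reserve $28,500) = $81,000; the reserve does not bind.

H pays $81,000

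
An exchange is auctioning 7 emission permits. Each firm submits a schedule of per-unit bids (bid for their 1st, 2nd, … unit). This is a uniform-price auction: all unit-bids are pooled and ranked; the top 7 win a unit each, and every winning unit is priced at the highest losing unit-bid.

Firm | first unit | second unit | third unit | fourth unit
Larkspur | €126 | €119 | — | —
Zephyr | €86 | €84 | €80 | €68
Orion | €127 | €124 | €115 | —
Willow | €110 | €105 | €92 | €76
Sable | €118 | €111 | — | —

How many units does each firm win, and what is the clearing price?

All unit-bids, highest first — top 7: 127 (Orion-1), 126 (Larkspur-1), 124 (Orion-2), 119 (Larkspur-2), 118 (Sable-1), 115 (Orion-3), 111 (Sable-2)
The (k+1)-th unit-bid is €110.
Allocation: Larkspur 2, Orion 3, Sable 2.

Larkspur 2, Orion 3, Sable 2; clearing price €110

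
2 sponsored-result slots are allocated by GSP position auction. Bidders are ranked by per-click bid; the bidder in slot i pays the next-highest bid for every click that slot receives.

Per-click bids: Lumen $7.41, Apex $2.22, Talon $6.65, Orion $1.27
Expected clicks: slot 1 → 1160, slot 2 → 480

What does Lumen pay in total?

Lumen pays $7714.00

Ranked by bid: $7.41 (Lumen) > $6.65 (Talon) > $2.22 (Apex) > …
Lumen holds slot 1 → pays next bid $6.65 × 1160 clicks = $7714.00.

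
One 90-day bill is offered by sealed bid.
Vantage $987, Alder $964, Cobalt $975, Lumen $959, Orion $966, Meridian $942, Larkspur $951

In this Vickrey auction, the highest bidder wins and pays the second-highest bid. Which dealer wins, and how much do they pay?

Vantage pays $975

Bids ranked: 987 (Vantage) > 975 (Cobalt) > 966 (Orion) > 964 (Alder) > 959 (Lumen) > 951 (Larkspur) > …
Vantage wins with the highest bid; price is set by the runner-up at $975.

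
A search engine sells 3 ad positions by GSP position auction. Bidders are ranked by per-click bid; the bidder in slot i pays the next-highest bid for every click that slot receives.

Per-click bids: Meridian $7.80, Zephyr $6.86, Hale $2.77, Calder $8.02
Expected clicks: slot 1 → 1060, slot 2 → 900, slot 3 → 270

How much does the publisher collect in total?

Sorting advertisers: $8.02 (Calder) > $7.80 (Meridian) > $6.86 (Zephyr) > $2.77 (Hale)
Slot 1: Calder pays $7.80 × 1060 = $8268.00
Slot 2: Meridian pays $6.86 × 900 = $6174.00
Slot 3: Zephyr pays $2.77 × 270 = $747.90
Total = $15189.90

Total revenue: $15189.90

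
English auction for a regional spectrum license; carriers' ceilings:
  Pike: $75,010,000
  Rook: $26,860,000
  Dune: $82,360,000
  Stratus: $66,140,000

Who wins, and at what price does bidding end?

Dune wins at $75,010,000

Limits ranked: 82,360,000 (Dune) > 75,010,000 (Pike) > 66,140,000 (Stratus) > 26,860,000 (Rook)
Pike is the last rival to drop out, at $75,010,000; Dune remains and wins at that price.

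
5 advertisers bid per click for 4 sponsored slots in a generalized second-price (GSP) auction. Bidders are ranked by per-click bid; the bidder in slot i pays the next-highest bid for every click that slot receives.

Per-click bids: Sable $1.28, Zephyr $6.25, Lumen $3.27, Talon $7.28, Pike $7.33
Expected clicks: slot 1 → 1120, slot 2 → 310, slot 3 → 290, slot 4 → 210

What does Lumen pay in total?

Lumen pays $268.80

Sorting advertisers: $7.33 (Pike) > $7.28 (Talon) > $6.25 (Zephyr) > $3.27 (Lumen) > $1.28 (Sable)
Lumen holds slot 4 → pays next bid $1.28 × 210 clicks = $268.80.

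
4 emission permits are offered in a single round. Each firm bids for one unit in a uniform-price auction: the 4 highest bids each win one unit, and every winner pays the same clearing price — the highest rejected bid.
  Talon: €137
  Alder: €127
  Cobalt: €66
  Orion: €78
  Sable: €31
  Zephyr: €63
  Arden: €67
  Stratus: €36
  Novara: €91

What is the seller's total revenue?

Ordering the bids: 137 (Talon), 127 (Alder), 91 (Novara), 78 (Orion), 67 (Arden), 66 (Cobalt), …
Winners (4 units): Talon, Alder, Novara, Orion.
First losing bid is Arden's €67, which sets the uniform price.
Total revenue = 4 × €67 = €268.

Total revenue: €268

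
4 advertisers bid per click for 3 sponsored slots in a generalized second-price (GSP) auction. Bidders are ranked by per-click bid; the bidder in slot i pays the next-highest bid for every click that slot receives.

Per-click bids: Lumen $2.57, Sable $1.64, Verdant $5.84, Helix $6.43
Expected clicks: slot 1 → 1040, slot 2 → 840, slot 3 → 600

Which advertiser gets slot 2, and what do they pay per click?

Verdant; $2.57 per click

Per-click bids in order: $6.43 (Helix) > $5.84 (Verdant) > $2.57 (Lumen) > $1.64 (Sable)
Slot 2 goes to the second-ranked bidder, Verdant, who pays the next bid down: $2.57/click.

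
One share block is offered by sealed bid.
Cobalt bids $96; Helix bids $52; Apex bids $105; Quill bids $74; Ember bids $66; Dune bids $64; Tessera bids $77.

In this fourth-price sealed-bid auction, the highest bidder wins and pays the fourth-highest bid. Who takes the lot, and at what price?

Sorting bids: 105 (Apex) > 96 (Cobalt) > 77 (Tessera) > 74 (Quill) > 66 (Ember) > 64 (Dune) > …
Apex wins; payment is bid #4 in the ranking = $74.

Apex pays $74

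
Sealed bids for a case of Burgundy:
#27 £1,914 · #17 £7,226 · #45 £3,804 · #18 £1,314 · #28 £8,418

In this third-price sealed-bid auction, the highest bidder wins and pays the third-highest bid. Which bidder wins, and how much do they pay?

Bids in order: 8,418 (#28) > 7,226 (#17) > 3,804 (#45) > 1,914 (#27) > 1,314 (#18)
#28 is highest; pays the third-highest bid, £3,804.

#28 pays £3,804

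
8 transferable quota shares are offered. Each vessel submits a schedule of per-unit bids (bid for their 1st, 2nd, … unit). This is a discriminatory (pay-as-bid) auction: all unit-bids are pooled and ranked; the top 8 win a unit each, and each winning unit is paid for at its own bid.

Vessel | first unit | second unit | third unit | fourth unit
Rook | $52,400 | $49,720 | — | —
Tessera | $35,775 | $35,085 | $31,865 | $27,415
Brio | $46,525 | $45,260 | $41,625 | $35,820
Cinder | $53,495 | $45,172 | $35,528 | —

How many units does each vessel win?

Brio 4, Cinder 2, Rook 2

All unit-bids, highest first — top 8: 53,495 (Cinder-1), 52,400 (Rook-1), 49,720 (Rook-2), 46,525 (Brio-1), 45,260 (Brio-2), 45,172 (Cinder-2), 41,625 (Brio-3), 35,820 (Brio-4)
Next rejected bid: $35,775 (not a price — pay-as-bid).
Allocation: Brio 4, Cinder 2, Rook 2.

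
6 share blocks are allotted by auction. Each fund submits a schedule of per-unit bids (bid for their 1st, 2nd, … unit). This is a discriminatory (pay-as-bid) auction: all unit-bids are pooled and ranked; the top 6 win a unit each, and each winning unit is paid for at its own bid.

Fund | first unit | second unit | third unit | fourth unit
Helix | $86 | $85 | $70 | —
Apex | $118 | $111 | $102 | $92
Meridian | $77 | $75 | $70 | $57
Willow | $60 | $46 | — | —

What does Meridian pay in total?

Meridian pays $0

All unit-bids, highest first — top 6: 118 (Apex-1), 111 (Apex-2), 102 (Apex-3), 92 (Apex-4), 86 (Helix-1), 85 (Helix-2)
Next rejected bid: $77 (not a price — pay-as-bid).
Meridian wins no units.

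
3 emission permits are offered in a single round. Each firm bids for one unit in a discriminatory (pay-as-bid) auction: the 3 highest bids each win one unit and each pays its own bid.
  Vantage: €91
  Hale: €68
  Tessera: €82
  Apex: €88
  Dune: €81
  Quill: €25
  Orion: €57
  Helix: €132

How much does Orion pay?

Orion pays €0

Sorting: 132 (Helix), 91 (Vantage), 88 (Apex), 82 (Tessera), 81 (Dune), …
Winners (3 units): Helix, Vantage, Apex.
Orion does not win → €0.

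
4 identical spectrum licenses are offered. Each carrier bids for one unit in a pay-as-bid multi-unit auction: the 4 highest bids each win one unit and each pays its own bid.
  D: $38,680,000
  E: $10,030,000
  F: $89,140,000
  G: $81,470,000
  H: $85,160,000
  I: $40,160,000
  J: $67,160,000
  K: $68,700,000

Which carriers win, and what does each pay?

F $89,140,000, H $85,160,000, G $81,470,000, K $68,700,000

Bids ranked high→low: 89,140,000 (F), 85,160,000 (H), 81,470,000 (G), 68,700,000 (K), 67,160,000 (J), 40,160,000 (I), …
Winners (4 units): F, H, G, K.
Each winner pays its own bid: F $89,140,000, H $85,160,000, G $81,470,000, K $68,700,000.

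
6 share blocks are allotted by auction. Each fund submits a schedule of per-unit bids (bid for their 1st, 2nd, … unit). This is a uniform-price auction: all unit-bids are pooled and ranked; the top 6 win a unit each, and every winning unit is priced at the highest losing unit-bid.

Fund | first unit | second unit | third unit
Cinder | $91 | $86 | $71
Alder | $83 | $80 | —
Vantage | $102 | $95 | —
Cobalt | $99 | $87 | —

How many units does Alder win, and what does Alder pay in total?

Merging the schedules and taking the best 6: 102 (Vantage-1), 99 (Cobalt-1), 95 (Vantage-2), 91 (Cinder-1), 87 (Cobalt-2), 86 (Cinder-2)
The (k+1)-th unit-bid is $83.
Alder wins 0 unit(s) at $83 each.

Alder: 0 units, pays $0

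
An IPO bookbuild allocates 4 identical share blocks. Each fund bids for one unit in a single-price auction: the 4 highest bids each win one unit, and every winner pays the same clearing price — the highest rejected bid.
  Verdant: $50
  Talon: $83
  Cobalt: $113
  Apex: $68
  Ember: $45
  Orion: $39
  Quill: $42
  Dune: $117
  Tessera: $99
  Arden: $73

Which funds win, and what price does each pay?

Bids ranked high→low: 117 (Dune), 113 (Cobalt), 99 (Tessera), 83 (Talon), 73 (Arden), 68 (Apex), …
Top 4: Dune, Cobalt, Tessera, Talon.
Highest unsuccessful bid: $73 → clearing price.

Dune, Cobalt, Tessera, Talon; each pays $73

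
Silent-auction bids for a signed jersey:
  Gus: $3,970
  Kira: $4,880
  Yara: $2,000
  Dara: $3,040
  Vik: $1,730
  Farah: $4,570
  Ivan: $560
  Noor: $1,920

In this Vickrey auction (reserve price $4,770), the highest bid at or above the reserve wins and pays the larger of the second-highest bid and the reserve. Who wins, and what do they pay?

Bids ranked: 4,880 (Kira) > 4,570 (Farah) > 3,970 (Gus) > 3,040 (Dara) > 2,000 (Yara) > 1,920 (Noor) > …
Kira has the top bid at or above the reserve ($4,880).
max(second-highest $4,570, reserve $4,770) = $4,770.

Kira pays $4,770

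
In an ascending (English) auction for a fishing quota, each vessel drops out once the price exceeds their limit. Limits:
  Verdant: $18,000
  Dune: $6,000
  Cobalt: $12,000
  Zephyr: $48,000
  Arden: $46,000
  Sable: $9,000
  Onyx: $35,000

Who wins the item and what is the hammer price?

Rule: the price rises until one bidder remains; the winner pays the price at which the last rival dropped out.
Limits in order: 48,000 (Zephyr) > 46,000 (Arden) > 35,000 (Onyx) > 18,000 (Verdant) > 12,000 (Cobalt) > 9,000 (Sable) > …
Once the price passes $46,000, only Zephyr is left; the hammer falls at Arden's limit of $46,000.

Zephyr wins at $46,000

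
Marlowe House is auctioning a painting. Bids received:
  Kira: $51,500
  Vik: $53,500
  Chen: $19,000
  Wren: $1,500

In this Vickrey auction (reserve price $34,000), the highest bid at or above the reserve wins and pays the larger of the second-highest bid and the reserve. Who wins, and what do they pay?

Vik pays $51,500

Vickrey auction (reserve price $34,000): the highest bid at or above the reserve wins and pays the larger of the second-highest bid and the reserve.
Bids ranked: 53,500 (Vik) > 51,500 (Kira) > 19,000 (Chen) > 1,500 (Wren)
Highest eligible bid: Vik at $53,500.
max(second-highest $51,500, reserve $34,000) = $51,500; the reserve does not bind.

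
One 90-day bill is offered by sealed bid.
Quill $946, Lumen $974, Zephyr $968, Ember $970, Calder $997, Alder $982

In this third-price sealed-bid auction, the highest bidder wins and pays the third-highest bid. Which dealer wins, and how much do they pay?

Bids ranked: 997 (Calder) > 982 (Alder) > 974 (Lumen) > 970 (Ember) > 968 (Zephyr) > 946 (Quill)
Calder is highest; pays the third-highest bid, $974.

Calder pays $974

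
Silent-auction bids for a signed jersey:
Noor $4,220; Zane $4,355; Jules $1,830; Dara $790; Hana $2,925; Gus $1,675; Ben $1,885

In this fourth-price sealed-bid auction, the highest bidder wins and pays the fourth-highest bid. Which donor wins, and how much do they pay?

Bids ranked: 4,355 (Zane) > 4,220 (Noor) > 2,925 (Hana) > 1,885 (Ben) > 1,830 (Jules) > 1,675 (Gus) > …
Zane wins; payment is bid #4 in the ranking = $1,885.

Zane pays $1,885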